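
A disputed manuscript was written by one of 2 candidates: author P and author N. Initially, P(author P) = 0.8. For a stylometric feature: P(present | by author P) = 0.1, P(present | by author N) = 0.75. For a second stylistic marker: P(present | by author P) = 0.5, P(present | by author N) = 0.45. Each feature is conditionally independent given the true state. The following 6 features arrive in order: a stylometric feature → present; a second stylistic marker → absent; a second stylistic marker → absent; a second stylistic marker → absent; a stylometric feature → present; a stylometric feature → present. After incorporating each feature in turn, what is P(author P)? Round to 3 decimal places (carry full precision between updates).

After a stylometric feature='present': P(author P) = 0.1·0.8000 / (0.1·0.8000 + 0.75·0.2000) ≈ 0.3478
After a second stylistic marker='absent': P(author P) = 0.5·0.3478 / (0.5·0.3478 + 0.55·0.6522) ≈ 0.3265
After a second stylistic marker='absent': P(author P) = 0.5·0.3265 / (0.5·0.3265 + 0.55·0.6735) ≈ 0.3059
After a second stylistic marker='absent': P(author P) = 0.5·0.3059 / (0.5·0.3059 + 0.55·0.6941) ≈ 0.2861
After a stylometric feature='present': P(author P) = 0.1·0.2861 / (0.1·0.2861 + 0.75·0.7139) ≈ 0.0507
After a stylometric feature='present': P(author P) = 0.1·0.0507 / (0.1·0.0507 + 0.75·0.9493) ≈ 0.0071

0.007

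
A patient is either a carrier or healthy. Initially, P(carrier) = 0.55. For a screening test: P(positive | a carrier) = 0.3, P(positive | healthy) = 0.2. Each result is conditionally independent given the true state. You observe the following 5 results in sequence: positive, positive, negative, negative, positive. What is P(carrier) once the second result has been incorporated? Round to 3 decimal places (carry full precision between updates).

0.733

Each posterior becomes the prior for the next update.
After 'positive': P(carrier) = 0.3·0.5500 / (0.3·0.5500 + 0.2·0.4500) ≈ 0.6471
After 'positive': P(carrier) = 0.3·0.6471 / (0.3·0.6471 + 0.2·0.3529) ≈ 0.7333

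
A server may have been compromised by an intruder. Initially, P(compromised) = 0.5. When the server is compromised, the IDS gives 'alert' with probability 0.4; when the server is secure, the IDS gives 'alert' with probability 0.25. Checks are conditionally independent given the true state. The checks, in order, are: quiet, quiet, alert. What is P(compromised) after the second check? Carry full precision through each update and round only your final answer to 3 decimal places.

After 'quiet': P(compromised) = 0.6·0.5000 / (0.6·0.5000 + 0.75·0.5000) ≈ 0.4444
After 'quiet': P(compromised) = 0.6·0.4444 / (0.6·0.4444 + 0.75·0.5556) ≈ 0.3902

0.390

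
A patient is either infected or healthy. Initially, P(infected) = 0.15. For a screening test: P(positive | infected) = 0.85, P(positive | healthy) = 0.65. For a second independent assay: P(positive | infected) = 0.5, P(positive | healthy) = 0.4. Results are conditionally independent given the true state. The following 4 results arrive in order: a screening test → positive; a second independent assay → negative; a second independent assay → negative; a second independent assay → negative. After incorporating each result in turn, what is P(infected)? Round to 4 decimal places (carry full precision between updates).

After a screening test='positive': P(infected) = 0.85·0.1500 / (0.85·0.1500 + 0.65·0.8500) ≈ 0.1875
After a second independent assay='negative': P(infected) = 0.5·0.1875 / (0.5·0.1875 + 0.6·0.8125) ≈ 0.1613
After a second independent assay='negative': P(infected) = 0.5·0.1613 / (0.5·0.1613 + 0.6·0.8387) ≈ 0.1381
After a second independent assay='negative': P(infected) = 0.5·0.1381 / (0.5·0.1381 + 0.6·0.8619) ≈ 0.1178

0.1178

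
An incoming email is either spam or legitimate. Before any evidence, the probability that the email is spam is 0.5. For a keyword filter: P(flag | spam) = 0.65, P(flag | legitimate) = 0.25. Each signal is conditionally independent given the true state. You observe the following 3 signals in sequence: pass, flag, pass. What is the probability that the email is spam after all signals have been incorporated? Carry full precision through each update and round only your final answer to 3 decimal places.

Each posterior becomes the prior for the next update.
After 'pass': P(spam) = 0.35·0.5000 / (0.35·0.5000 + 0.75·0.5000) ≈ 0.3182
After 'flag': P(spam) = 0.65·0.3182 / (0.65·0.3182 + 0.25·0.6818) ≈ 0.5482
After 'pass': P(spam) = 0.35·0.5482 / (0.35·0.5482 + 0.75·0.4518) ≈ 0.3615

0.362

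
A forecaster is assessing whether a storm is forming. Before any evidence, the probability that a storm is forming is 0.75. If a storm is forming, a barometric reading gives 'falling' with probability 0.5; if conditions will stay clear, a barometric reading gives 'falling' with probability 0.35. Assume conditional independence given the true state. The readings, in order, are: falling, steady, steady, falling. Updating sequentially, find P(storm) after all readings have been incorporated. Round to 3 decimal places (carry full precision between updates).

0.784

After 'falling': P(storm) = 0.5·0.7500 / (0.5·0.7500 + 0.35·0.2500) ≈ 0.8108
After 'steady': P(storm) = 0.5·0.8108 / (0.5·0.8108 + 0.65·0.1892) ≈ 0.7673
After 'steady': P(storm) = 0.5·0.7673 / (0.5·0.7673 + 0.65·0.2327) ≈ 0.7172
After 'falling': P(storm) = 0.5·0.7172 / (0.5·0.7172 + 0.35·0.2828) ≈ 0.7837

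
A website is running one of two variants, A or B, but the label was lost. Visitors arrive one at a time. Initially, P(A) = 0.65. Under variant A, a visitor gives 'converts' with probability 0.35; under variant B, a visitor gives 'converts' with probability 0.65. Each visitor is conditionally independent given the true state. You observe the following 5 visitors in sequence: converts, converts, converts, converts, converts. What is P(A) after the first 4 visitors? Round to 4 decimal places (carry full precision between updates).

After 'converts': P(A) = 0.35·0.6500 / (0.35·0.6500 + 0.65·0.3500) ≈ 0.5000
After 'converts': P(A) = 0.35·0.5000 / (0.35·0.5000 + 0.65·0.5000) ≈ 0.3500
After 'converts': P(A) = 0.35·0.3500 / (0.35·0.3500 + 0.65·0.6500) ≈ 0.2248
After 'converts': P(A) = 0.35·0.2248 / (0.35·0.2248 + 0.65·0.7752) ≈ 0.1350

0.1350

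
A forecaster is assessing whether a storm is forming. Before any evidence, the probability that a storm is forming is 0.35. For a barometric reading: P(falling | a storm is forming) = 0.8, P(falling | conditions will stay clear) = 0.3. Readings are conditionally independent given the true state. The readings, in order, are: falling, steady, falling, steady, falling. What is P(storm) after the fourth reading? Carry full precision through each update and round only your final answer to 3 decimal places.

0.238

Each posterior becomes the prior for the next update.
After 'falling': P(storm) = 0.8·0.3500 / (0.8·0.3500 + 0.3·0.6500) ≈ 0.5895
After 'steady': P(storm) = 0.2·0.5895 / (0.2·0.5895 + 0.7·0.4105) ≈ 0.2909
After 'falling': P(storm) = 0.8·0.2909 / (0.8·0.2909 + 0.3·0.7091) ≈ 0.5224
After 'steady': P(storm) = 0.2·0.5224 / (0.2·0.5224 + 0.7·0.4776) ≈ 0.2381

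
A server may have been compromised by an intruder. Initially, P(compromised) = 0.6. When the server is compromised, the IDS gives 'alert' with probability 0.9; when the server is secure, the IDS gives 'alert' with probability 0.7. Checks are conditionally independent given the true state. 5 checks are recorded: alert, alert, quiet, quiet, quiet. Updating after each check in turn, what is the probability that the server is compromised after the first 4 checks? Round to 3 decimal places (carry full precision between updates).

0.216

After 'alert': P(compromised) = 0.9·0.6000 / (0.9·0.6000 + 0.7·0.4000) ≈ 0.6585
After 'alert': P(compromised) = 0.9·0.6585 / (0.9·0.6585 + 0.7·0.3415) ≈ 0.7126
After 'quiet': P(compromised) = 0.1·0.7126 / (0.1·0.7126 + 0.3·0.2874) ≈ 0.4525
After 'quiet': P(compromised) = 0.1·0.4525 / (0.1·0.4525 + 0.3·0.5475) ≈ 0.2160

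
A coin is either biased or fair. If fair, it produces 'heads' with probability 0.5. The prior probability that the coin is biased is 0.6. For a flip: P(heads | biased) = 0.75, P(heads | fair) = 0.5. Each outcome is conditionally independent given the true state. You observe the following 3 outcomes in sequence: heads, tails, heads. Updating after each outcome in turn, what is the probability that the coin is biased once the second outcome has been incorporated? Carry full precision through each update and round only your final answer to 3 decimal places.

After 'heads': P(biased) = 0.75·0.6000 / (0.75·0.6000 + 0.5·0.4000) ≈ 0.6923
After 'tails': P(biased) = 0.25·0.6923 / (0.25·0.6923 + 0.5·0.3077) ≈ 0.5294

0.529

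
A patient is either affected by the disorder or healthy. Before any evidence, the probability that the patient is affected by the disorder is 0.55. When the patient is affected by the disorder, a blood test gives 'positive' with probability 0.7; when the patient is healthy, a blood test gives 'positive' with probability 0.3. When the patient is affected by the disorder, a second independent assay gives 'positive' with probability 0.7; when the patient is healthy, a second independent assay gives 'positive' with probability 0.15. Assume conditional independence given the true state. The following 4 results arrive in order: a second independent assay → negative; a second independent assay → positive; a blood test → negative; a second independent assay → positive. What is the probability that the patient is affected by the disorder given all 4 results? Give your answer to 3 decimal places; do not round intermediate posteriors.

0.801

Each posterior becomes the prior for the next update.
After a second independent assay='negative': P(affected) = 0.3·0.5500 / (0.3·0.5500 + 0.85·0.4500) ≈ 0.3014
After a second independent assay='positive': P(affected) = 0.7·0.3014 / (0.7·0.3014 + 0.15·0.6986) ≈ 0.6681
After a blood test='negative': P(affected) = 0.3·0.6681 / (0.3·0.6681 + 0.7·0.3319) ≈ 0.4632
After a second independent assay='positive': P(affected) = 0.7·0.4632 / (0.7·0.4632 + 0.15·0.5368) ≈ 0.8010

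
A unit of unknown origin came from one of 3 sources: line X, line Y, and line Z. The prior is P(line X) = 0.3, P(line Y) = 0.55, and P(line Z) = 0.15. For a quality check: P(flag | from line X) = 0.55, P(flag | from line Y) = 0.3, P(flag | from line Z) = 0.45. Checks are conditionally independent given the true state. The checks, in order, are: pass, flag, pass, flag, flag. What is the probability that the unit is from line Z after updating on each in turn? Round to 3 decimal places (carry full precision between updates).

0.192

Each posterior becomes the prior for the next update.
After 'pass': normaliser = 0.45·0.3000 + 0.7·0.5500 + 0.55·0.1500; P(line X) ≈ 0.2241, P(line Y) ≈ 0.6390, P(line Z) ≈ 0.1369
After 'flag': normaliser = 0.55·0.2241 + 0.3·0.6390 + 0.45·0.1369; P(line X) ≈ 0.3273, P(line Y) ≈ 0.5091, P(line Z) ≈ 0.1636
After 'pass': normaliser = 0.45·0.3273 + 0.7·0.5091 + 0.55·0.1636; P(line X) ≈ 0.2481, P(line Y) ≈ 0.6003, P(line Z) ≈ 0.1516
After 'flag': normaliser = 0.55·0.2481 + 0.3·0.6003 + 0.45·0.1516; P(line X) ≈ 0.3546, P(line Y) ≈ 0.4681, P(line Z) ≈ 0.1773
After 'flag': normaliser = 0.55·0.3546 + 0.3·0.4681 + 0.45·0.1773; P(line X) ≈ 0.4697, P(line Y) ≈ 0.3381, P(line Z) ≈ 0.1922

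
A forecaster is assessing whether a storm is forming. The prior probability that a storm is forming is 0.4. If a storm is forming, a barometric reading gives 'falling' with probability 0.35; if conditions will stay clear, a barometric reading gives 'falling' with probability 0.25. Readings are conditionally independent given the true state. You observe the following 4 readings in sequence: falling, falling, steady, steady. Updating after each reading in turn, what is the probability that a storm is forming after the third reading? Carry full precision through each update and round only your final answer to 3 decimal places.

0.531

After 'falling': P(storm) = 0.35·0.4000 / (0.35·0.4000 + 0.25·0.6000) ≈ 0.4828
After 'falling': P(storm) = 0.35·0.4828 / (0.35·0.4828 + 0.25·0.5172) ≈ 0.5665
After 'steady': P(storm) = 0.65·0.5665 / (0.65·0.5665 + 0.75·0.4335) ≈ 0.5311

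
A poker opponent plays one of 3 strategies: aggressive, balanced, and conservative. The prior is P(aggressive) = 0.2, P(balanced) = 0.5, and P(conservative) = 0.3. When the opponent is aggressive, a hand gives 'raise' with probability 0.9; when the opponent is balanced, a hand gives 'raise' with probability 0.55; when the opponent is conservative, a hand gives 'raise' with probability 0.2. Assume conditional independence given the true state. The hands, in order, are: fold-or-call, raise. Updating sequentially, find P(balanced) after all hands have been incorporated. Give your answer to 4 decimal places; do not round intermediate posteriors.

Apply Bayes' rule sequentially, carrying P(balanced) forward.
After 'fold-or-call': normaliser = 0.1·0.2000 + 0.45·0.5000 + 0.8·0.3000; P(aggressive) ≈ 0.0412, P(balanced) ≈ 0.4639, P(conservative) ≈ 0.4948
After 'raise': normaliser = 0.9·0.0412 + 0.55·0.4639 + 0.2·0.4948; P(aggressive) ≈ 0.0949, P(balanced) ≈ 0.6522, P(conservative) ≈ 0.2530

0.6522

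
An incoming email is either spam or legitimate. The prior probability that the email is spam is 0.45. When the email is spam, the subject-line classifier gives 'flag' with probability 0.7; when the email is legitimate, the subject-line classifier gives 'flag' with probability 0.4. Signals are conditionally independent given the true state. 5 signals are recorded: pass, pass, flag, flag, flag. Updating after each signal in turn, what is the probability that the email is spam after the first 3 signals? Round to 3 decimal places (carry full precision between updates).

0.264

After 'pass': P(spam) = 0.3·0.4500 / (0.3·0.4500 + 0.6·0.5500) ≈ 0.2903
After 'pass': P(spam) = 0.3·0.2903 / (0.3·0.2903 + 0.6·0.7097) ≈ 0.1698
After 'flag': P(spam) = 0.7·0.1698 / (0.7·0.1698 + 0.4·0.8302) ≈ 0.2636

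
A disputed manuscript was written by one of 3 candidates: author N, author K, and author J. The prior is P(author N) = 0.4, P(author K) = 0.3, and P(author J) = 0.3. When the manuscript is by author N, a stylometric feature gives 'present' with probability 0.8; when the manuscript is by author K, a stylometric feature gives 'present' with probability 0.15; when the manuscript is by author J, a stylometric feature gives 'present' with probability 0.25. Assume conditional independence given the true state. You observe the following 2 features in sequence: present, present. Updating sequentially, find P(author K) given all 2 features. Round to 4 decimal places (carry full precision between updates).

Each posterior becomes the prior for the next update.
After 'present': normaliser = 0.8·0.4000 + 0.15·0.3000 + 0.25·0.3000; P(author N) ≈ 0.7273, P(author K) ≈ 0.1023, P(author J) ≈ 0.1705
After 'present': normaliser = 0.8·0.7273 + 0.15·0.1023 + 0.25·0.1705; P(author N) ≈ 0.9094, P(author K) ≈ 0.0240, P(author J) ≈ 0.0666

0.0240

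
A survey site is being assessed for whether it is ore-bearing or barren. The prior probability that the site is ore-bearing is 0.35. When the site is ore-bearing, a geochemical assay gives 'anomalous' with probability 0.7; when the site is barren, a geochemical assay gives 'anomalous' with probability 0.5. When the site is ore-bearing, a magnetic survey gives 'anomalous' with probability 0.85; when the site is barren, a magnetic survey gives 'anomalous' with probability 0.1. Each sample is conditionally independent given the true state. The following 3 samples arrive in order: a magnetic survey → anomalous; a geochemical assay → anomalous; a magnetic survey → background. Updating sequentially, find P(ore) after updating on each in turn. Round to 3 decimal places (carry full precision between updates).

0.516

Apply Bayes' rule sequentially, carrying P(ore) forward.
After a magnetic survey='anomalous': P(ore) = 0.85·0.3500 / (0.85·0.3500 + 0.1·0.6500) ≈ 0.8207
After a geochemical assay='anomalous': P(ore) = 0.7·0.8207 / (0.7·0.8207 + 0.5·0.1793) ≈ 0.8650
After a magnetic survey='background': P(ore) = 0.15·0.8650 / (0.15·0.8650 + 0.9·0.1350) ≈ 0.5164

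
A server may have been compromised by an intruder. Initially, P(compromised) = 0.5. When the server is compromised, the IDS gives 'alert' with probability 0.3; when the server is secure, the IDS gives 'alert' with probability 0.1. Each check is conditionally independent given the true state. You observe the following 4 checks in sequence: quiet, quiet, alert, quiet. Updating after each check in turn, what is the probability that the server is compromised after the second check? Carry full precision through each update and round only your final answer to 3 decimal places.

0.377

After 'quiet': P(compromised) = 0.7·0.5000 / (0.7·0.5000 + 0.9·0.5000) ≈ 0.4375
After 'quiet': P(compromised) = 0.7·0.4375 / (0.7·0.4375 + 0.9·0.5625) ≈ 0.3769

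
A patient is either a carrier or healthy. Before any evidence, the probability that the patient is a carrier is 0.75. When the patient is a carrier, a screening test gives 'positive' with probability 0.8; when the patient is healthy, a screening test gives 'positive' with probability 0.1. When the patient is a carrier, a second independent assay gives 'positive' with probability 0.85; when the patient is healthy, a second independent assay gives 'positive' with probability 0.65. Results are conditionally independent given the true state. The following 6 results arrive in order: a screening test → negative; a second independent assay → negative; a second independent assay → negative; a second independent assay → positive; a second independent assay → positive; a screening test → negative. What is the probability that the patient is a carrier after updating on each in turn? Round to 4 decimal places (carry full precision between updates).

After a screening test='negative': P(carrier) = 0.2·0.7500 / (0.2·0.7500 + 0.9·0.2500) ≈ 0.4000
After a second independent assay='negative': P(carrier) = 0.15·0.4000 / (0.15·0.4000 + 0.35·0.6000) ≈ 0.2222
After a second independent assay='negative': P(carrier) = 0.15·0.2222 / (0.15·0.2222 + 0.35·0.7778) ≈ 0.1091
After a second independent assay='positive': P(carrier) = 0.85·0.1091 / (0.85·0.1091 + 0.65·0.8909) ≈ 0.1380
After a second independent assay='positive': P(carrier) = 0.85·0.1380 / (0.85·0.1380 + 0.65·0.8620) ≈ 0.1731
After a screening test='negative': P(carrier) = 0.2·0.1731 / (0.2·0.1731 + 0.9·0.8269) ≈ 0.0445

0.0445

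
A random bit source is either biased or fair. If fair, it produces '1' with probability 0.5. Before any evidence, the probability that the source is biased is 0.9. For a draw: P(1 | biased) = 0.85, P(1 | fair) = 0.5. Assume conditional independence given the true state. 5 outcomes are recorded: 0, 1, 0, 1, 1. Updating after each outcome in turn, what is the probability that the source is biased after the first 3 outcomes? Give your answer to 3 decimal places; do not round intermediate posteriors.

After '0': P(biased) = 0.15·0.9000 / (0.15·0.9000 + 0.5·0.1000) ≈ 0.7297
After '1': P(biased) = 0.85·0.7297 / (0.85·0.7297 + 0.5·0.2703) ≈ 0.8211
After '0': P(biased) = 0.15·0.8211 / (0.15·0.8211 + 0.5·0.1789) ≈ 0.5793

0.579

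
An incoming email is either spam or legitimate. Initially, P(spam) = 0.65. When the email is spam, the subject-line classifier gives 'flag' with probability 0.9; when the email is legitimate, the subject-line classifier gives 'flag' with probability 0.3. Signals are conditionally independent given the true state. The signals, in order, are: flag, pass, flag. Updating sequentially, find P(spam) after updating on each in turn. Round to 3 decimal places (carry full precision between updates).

After 'flag': P(spam) = 0.9·0.6500 / (0.9·0.6500 + 0.3·0.3500) ≈ 0.8478
After 'pass': P(spam) = 0.1·0.8478 / (0.1·0.8478 + 0.7·0.1522) ≈ 0.4432
After 'flag': P(spam) = 0.9·0.4432 / (0.9·0.4432 + 0.3·0.5568) ≈ 0.7048

0.705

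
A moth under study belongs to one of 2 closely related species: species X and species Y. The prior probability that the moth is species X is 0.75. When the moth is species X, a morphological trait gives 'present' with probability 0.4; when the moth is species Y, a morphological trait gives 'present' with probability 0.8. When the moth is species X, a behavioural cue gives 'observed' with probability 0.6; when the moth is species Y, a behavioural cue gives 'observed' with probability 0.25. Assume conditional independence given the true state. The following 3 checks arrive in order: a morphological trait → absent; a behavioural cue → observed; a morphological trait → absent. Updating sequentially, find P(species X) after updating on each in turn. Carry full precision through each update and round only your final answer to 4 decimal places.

0.9848

After a morphological trait='absent': P(species X) = 0.6·0.7500 / (0.6·0.7500 + 0.2·0.2500) ≈ 0.9000
After a behavioural cue='observed': P(species X) = 0.6·0.9000 / (0.6·0.9000 + 0.25·0.1000) ≈ 0.9558
After a morphological trait='absent': P(species X) = 0.6·0.9558 / (0.6·0.9558 + 0.2·0.0442) ≈ 0.9848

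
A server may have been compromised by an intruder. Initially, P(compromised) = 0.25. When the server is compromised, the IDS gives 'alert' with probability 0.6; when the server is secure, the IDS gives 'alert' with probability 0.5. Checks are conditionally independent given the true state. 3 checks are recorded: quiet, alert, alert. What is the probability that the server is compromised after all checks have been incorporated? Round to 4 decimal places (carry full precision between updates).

0.2775

After 'quiet': P(compromised) = 0.4·0.2500 / (0.4·0.2500 + 0.5·0.7500) ≈ 0.2105
After 'alert': P(compromised) = 0.6·0.2105 / (0.6·0.2105 + 0.5·0.7895) ≈ 0.2424
After 'alert': P(compromised) = 0.6·0.2424 / (0.6·0.2424 + 0.5·0.7576) ≈ 0.2775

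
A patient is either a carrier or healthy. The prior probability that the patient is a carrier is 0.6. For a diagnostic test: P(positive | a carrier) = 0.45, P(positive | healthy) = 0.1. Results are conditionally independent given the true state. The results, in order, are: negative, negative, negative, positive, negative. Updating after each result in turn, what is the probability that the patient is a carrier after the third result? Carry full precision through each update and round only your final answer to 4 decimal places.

After 'negative': P(carrier) = 0.55·0.6000 / (0.55·0.6000 + 0.9·0.4000) ≈ 0.4783
After 'negative': P(carrier) = 0.55·0.4783 / (0.55·0.4783 + 0.9·0.5217) ≈ 0.3591
After 'negative': P(carrier) = 0.55·0.3591 / (0.55·0.3591 + 0.9·0.6409) ≈ 0.2550

0.2550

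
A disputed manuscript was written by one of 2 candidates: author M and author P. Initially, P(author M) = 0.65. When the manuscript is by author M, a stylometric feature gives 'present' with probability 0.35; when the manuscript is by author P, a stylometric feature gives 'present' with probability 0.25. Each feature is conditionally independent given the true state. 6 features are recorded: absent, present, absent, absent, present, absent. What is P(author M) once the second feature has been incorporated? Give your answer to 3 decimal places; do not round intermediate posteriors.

Each posterior becomes the prior for the next update.
After 'absent': P(author M) = 0.65·0.6500 / (0.65·0.6500 + 0.75·0.3500) ≈ 0.6168
After 'present': P(author M) = 0.35·0.6168 / (0.35·0.6168 + 0.25·0.3832) ≈ 0.6926

0.693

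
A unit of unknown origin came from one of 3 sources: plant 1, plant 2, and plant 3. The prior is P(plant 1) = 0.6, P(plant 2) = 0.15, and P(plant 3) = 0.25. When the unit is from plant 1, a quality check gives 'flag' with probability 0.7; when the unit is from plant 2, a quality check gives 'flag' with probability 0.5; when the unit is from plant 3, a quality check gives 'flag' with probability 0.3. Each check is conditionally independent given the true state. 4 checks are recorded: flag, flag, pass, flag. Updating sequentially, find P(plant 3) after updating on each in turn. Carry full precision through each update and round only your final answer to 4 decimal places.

After 'flag': normaliser = 0.7·0.6000 + 0.5·0.1500 + 0.3·0.2500; P(plant 1) ≈ 0.7368, P(plant 2) ≈ 0.1316, P(plant 3) ≈ 0.1316
After 'flag': normaliser = 0.7·0.7368 + 0.5·0.1316 + 0.3·0.1316; P(plant 1) ≈ 0.8305, P(plant 2) ≈ 0.1059, P(plant 3) ≈ 0.0636
After 'pass': normaliser = 0.3·0.8305 + 0.5·0.1059 + 0.7·0.0636; P(plant 1) ≈ 0.7188, P(plant 2) ≈ 0.1528, P(plant 3) ≈ 0.1284
After 'flag': normaliser = 0.7·0.7188 + 0.5·0.1528 + 0.3·0.1284; P(plant 1) ≈ 0.8141, P(plant 2) ≈ 0.1236, P(plant 3) ≈ 0.0623

0.0623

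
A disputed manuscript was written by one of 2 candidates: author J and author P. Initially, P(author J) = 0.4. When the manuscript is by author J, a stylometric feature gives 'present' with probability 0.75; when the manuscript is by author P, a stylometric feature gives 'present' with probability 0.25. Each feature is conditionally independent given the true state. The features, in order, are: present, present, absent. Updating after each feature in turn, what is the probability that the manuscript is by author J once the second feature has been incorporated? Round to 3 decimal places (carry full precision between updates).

0.857

After 'present': P(author J) = 0.75·0.4000 / (0.75·0.4000 + 0.25·0.6000) ≈ 0.6667
After 'present': P(author J) = 0.75·0.6667 / (0.75·0.6667 + 0.25·0.3333) ≈ 0.8571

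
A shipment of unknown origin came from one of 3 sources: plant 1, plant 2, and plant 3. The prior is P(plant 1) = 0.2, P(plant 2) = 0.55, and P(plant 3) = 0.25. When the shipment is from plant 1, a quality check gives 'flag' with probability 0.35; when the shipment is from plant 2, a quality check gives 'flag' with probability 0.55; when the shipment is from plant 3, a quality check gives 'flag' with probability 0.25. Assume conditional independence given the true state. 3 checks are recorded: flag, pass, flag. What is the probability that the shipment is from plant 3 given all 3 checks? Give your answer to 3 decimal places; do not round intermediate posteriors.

After 'flag': normaliser = 0.35·0.2000 + 0.55·0.5500 + 0.25·0.2500; P(plant 1) ≈ 0.1609, P(plant 2) ≈ 0.6954, P(plant 3) ≈ 0.1437
After 'pass': normaliser = 0.65·0.1609 + 0.45·0.6954 + 0.75·0.1437; P(plant 1) ≈ 0.1991, P(plant 2) ≈ 0.5957, P(plant 3) ≈ 0.2051
After 'flag': normaliser = 0.35·0.1991 + 0.55·0.5957 + 0.25·0.2051; P(plant 1) ≈ 0.1553, P(plant 2) ≈ 0.7303, P(plant 3) ≈ 0.1143

0.114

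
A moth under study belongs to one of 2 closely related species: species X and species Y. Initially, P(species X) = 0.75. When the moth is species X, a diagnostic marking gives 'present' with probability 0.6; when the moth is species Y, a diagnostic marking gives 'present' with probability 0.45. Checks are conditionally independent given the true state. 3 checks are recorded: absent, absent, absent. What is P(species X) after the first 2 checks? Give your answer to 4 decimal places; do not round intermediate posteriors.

After 'absent': P(species X) = 0.4·0.7500 / (0.4·0.7500 + 0.55·0.2500) ≈ 0.6857
After 'absent': P(species X) = 0.4·0.6857 / (0.4·0.6857 + 0.55·0.3143) ≈ 0.6134

0.6134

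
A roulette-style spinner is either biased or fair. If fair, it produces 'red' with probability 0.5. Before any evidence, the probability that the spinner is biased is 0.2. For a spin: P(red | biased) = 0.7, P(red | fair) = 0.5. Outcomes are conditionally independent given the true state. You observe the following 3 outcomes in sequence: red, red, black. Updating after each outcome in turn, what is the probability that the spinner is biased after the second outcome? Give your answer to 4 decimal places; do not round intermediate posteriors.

0.3289

Apply Bayes' rule sequentially, carrying P(biased) forward.
After 'red': P(biased) = 0.7·0.2000 / (0.7·0.2000 + 0.5·0.8000) ≈ 0.2593
After 'red': P(biased) = 0.7·0.2593 / (0.7·0.2593 + 0.5·0.7407) ≈ 0.3289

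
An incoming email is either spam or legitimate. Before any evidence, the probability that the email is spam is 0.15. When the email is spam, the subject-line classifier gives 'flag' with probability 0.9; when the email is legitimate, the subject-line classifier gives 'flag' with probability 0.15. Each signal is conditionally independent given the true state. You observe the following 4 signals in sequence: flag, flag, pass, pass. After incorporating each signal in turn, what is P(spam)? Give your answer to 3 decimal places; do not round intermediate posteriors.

0.081

After 'flag': P(spam) = 0.9·0.1500 / (0.9·0.1500 + 0.15·0.8500) ≈ 0.5143
After 'flag': P(spam) = 0.9·0.5143 / (0.9·0.5143 + 0.15·0.4857) ≈ 0.8640
After 'pass': P(spam) = 0.1·0.8640 / (0.1·0.8640 + 0.85·0.1360) ≈ 0.4277
After 'pass': P(spam) = 0.1·0.4277 / (0.1·0.4277 + 0.85·0.5723) ≈ 0.0808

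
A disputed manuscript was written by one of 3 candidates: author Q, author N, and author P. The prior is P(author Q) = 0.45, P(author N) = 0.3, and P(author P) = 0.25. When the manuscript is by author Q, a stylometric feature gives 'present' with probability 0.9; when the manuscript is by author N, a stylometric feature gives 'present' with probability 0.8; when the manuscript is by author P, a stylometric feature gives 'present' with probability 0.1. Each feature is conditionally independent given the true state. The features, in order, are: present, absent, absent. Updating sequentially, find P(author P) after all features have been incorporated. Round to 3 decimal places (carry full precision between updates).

Each posterior becomes the prior for the next update.
After 'present': normaliser = 0.9·0.4500 + 0.8·0.3000 + 0.1·0.2500; P(author Q) ≈ 0.6045, P(author N) ≈ 0.3582, P(author P) ≈ 0.0373
After 'absent': normaliser = 0.1·0.6045 + 0.2·0.3582 + 0.9·0.0373; P(author Q) ≈ 0.3649, P(author N) ≈ 0.4324, P(author P) ≈ 0.2027
After 'absent': normaliser = 0.1·0.3649 + 0.2·0.4324 + 0.9·0.2027; P(author Q) ≈ 0.1195, P(author N) ≈ 0.2832, P(author P) ≈ 0.5973

0.597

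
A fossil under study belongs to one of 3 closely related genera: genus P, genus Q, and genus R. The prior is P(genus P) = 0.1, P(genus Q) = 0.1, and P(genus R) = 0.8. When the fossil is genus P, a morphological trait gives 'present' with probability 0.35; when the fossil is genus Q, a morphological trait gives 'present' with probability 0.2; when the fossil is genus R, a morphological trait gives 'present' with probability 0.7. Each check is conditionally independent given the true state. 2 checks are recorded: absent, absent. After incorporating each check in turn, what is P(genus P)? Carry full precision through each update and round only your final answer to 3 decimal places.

0.237

After 'absent': normaliser = 0.65·0.1000 + 0.8·0.1000 + 0.3·0.8000; P(genus P) ≈ 0.1688, P(genus Q) ≈ 0.2078, P(genus R) ≈ 0.6234
After 'absent': normaliser = 0.65·0.1688 + 0.8·0.2078 + 0.3·0.6234; P(genus P) ≈ 0.2370, P(genus Q) ≈ 0.3590, P(genus R) ≈ 0.4039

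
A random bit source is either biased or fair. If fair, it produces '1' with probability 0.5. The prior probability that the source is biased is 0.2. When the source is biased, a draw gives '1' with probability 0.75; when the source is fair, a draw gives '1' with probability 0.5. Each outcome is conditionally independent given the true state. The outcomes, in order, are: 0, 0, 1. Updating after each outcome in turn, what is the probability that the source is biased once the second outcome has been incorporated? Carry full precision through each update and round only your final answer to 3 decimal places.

0.059

Each posterior becomes the prior for the next update.
After '0': P(biased) = 0.25·0.2000 / (0.25·0.2000 + 0.5·0.8000) ≈ 0.1111
After '0': P(biased) = 0.25·0.1111 / (0.25·0.1111 + 0.5·0.8889) ≈ 0.0588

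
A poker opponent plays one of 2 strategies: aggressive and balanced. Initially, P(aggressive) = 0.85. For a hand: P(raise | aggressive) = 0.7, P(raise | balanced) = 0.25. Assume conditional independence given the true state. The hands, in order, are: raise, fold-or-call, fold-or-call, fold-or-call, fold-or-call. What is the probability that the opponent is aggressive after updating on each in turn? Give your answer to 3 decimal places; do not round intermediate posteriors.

0.289

Apply Bayes' rule sequentially, carrying P(aggressive) forward.
After 'raise': P(aggressive) = 0.7·0.8500 / (0.7·0.8500 + 0.25·0.1500) ≈ 0.9407
After 'fold-or-call': P(aggressive) = 0.3·0.9407 / (0.3·0.9407 + 0.75·0.0593) ≈ 0.8639
After 'fold-or-call': P(aggressive) = 0.3·0.8639 / (0.3·0.8639 + 0.75·0.1361) ≈ 0.7174
After 'fold-or-call': P(aggressive) = 0.3·0.7174 / (0.3·0.7174 + 0.75·0.2826) ≈ 0.5038
After 'fold-or-call': P(aggressive) = 0.3·0.5038 / (0.3·0.5038 + 0.75·0.4962) ≈ 0.2889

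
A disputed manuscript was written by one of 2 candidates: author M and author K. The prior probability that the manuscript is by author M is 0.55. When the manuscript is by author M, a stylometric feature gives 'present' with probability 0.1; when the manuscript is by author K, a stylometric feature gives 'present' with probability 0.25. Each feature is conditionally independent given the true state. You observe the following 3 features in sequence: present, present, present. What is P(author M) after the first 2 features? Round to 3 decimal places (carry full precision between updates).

0.164

After 'present': P(author M) = 0.1·0.5500 / (0.1·0.5500 + 0.25·0.4500) ≈ 0.3284
After 'present': P(author M) = 0.1·0.3284 / (0.1·0.3284 + 0.25·0.6716) ≈ 0.1636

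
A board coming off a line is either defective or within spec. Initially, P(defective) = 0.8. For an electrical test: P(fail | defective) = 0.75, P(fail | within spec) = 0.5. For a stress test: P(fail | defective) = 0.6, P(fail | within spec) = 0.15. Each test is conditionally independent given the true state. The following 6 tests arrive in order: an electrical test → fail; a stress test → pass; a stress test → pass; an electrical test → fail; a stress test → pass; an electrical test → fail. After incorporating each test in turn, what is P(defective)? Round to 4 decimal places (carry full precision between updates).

0.5845

Apply Bayes' rule sequentially, carrying P(defective) forward.
After an electrical test='fail': P(defective) = 0.75·0.8000 / (0.75·0.8000 + 0.5·0.2000) ≈ 0.8571
After a stress test='pass': P(defective) = 0.4·0.8571 / (0.4·0.8571 + 0.85·0.1429) ≈ 0.7385
After a stress test='pass': P(defective) = 0.4·0.7385 / (0.4·0.7385 + 0.85·0.2615) ≈ 0.5706
After an electrical test='fail': P(defective) = 0.75·0.5706 / (0.75·0.5706 + 0.5·0.4294) ≈ 0.6659
After a stress test='pass': P(defective) = 0.4·0.6659 / (0.4·0.6659 + 0.85·0.3341) ≈ 0.4840
After an electrical test='fail': P(defective) = 0.75·0.4840 / (0.75·0.4840 + 0.5·0.5160) ≈ 0.5845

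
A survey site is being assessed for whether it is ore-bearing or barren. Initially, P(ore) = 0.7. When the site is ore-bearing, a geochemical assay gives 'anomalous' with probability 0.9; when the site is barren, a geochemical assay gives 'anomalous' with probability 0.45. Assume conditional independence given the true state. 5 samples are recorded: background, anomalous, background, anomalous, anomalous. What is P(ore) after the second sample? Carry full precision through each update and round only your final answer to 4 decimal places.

0.4590

After 'background': P(ore) = 0.1·0.7000 / (0.1·0.7000 + 0.55·0.3000) ≈ 0.2979
After 'anomalous': P(ore) = 0.9·0.2979 / (0.9·0.2979 + 0.45·0.7021) ≈ 0.4590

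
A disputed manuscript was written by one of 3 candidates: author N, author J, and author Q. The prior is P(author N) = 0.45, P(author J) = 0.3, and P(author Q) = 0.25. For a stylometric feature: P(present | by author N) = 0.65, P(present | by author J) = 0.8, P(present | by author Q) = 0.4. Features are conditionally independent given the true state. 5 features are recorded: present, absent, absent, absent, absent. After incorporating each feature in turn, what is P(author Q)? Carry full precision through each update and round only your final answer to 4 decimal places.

After 'present': normaliser = 0.65·0.4500 + 0.8·0.3000 + 0.4·0.2500; P(author N) ≈ 0.4625, P(author J) ≈ 0.3794, P(author Q) ≈ 0.1581
After 'absent': normaliser = 0.35·0.4625 + 0.2·0.3794 + 0.6·0.1581; P(author N) ≈ 0.4866, P(author J) ≈ 0.2282, P(author Q) ≈ 0.2852
After 'absent': normaliser = 0.35·0.4866 + 0.2·0.2282 + 0.6·0.2852; P(author N) ≈ 0.4400, P(author J) ≈ 0.1179, P(author Q) ≈ 0.4421
After 'absent': normaliser = 0.35·0.4400 + 0.2·0.1179 + 0.6·0.4421; P(author N) ≈ 0.3478, P(author J) ≈ 0.0532, P(author Q) ≈ 0.5990
After 'absent': normaliser = 0.35·0.3478 + 0.2·0.0532 + 0.6·0.5990; P(author N) ≈ 0.2475, P(author J) ≈ 0.0217, P(author Q) ≈ 0.7308

0.7308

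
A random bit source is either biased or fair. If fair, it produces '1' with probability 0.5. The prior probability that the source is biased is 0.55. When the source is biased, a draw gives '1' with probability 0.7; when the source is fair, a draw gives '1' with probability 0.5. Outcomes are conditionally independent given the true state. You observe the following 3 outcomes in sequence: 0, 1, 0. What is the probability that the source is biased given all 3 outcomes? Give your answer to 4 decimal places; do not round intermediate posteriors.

0.3812

After '0': P(biased) = 0.3·0.5500 / (0.3·0.5500 + 0.5·0.4500) ≈ 0.4231
After '1': P(biased) = 0.7·0.4231 / (0.7·0.4231 + 0.5·0.5769) ≈ 0.5066
After '0': P(biased) = 0.3·0.5066 / (0.3·0.5066 + 0.5·0.4934) ≈ 0.3812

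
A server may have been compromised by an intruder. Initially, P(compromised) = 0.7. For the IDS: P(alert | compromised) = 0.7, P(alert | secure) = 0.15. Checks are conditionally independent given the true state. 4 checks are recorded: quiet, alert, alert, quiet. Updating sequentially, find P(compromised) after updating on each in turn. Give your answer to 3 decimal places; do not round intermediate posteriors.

0.864

Apply Bayes' rule sequentially, carrying P(compromised) forward.
After 'quiet': P(compromised) = 0.3·0.7000 / (0.3·0.7000 + 0.85·0.3000) ≈ 0.4516
After 'alert': P(compromised) = 0.7·0.4516 / (0.7·0.4516 + 0.15·0.5484) ≈ 0.7935
After 'alert': P(compromised) = 0.7·0.7935 / (0.7·0.7935 + 0.15·0.2065) ≈ 0.9472
After 'quiet': P(compromised) = 0.3·0.9472 / (0.3·0.9472 + 0.85·0.0528) ≈ 0.8636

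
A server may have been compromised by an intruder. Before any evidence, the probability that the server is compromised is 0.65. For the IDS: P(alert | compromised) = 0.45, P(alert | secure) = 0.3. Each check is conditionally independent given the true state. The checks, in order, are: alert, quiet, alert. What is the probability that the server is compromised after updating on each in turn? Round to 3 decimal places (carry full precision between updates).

0.767

After 'alert': P(compromised) = 0.45·0.6500 / (0.45·0.6500 + 0.3·0.3500) ≈ 0.7358
After 'quiet': P(compromised) = 0.55·0.7358 / (0.55·0.7358 + 0.7·0.2642) ≈ 0.6864
After 'alert': P(compromised) = 0.45·0.6864 / (0.45·0.6864 + 0.3·0.3136) ≈ 0.7665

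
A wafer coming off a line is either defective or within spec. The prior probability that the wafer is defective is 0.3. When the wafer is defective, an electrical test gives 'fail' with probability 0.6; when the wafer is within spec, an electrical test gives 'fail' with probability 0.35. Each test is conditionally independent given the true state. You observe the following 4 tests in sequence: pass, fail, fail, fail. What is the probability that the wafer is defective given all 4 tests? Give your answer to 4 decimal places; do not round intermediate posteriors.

After 'pass': P(defective) = 0.4·0.3000 / (0.4·0.3000 + 0.65·0.7000) ≈ 0.2087
After 'fail': P(defective) = 0.6·0.2087 / (0.6·0.2087 + 0.35·0.7913) ≈ 0.3114
After 'fail': P(defective) = 0.6·0.3114 / (0.6·0.3114 + 0.35·0.6886) ≈ 0.4366
After 'fail': P(defective) = 0.6·0.4366 / (0.6·0.4366 + 0.35·0.5634) ≈ 0.5706

0.5706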